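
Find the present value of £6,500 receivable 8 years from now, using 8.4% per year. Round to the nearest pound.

Discount factor = (1+0.084)^(−8) = 0.524524; PV = 6,500 × 0.524524 = 3,409.4090

£3,409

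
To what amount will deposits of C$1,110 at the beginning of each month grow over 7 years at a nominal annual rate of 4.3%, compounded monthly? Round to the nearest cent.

With 12 periods per year: i = 0.00358333, n = 84.
FV = 1110 × [(1+0.00358333)^84 − 1] / 0.00358333 × (1+i) = 1110 × 98.159574 = 108,957.1270
(annuity-due: payments at period start, so ×(1+i).)

C$108,957.13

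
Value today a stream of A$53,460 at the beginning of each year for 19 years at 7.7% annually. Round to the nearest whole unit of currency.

A$565,081

PV = PMT · [1 − (1+i)^(−n)] / i × (1+i) = 53460 · 10.570157 = 565,080.6181
Payments are at the start of each period, so multiply by (1+i).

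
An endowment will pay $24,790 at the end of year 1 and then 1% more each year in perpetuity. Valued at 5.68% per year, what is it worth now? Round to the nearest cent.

PV = PMT / (i − g) = 24790 / (0.0568 − 0.01) = 24790 / 0.046800 = 529,700.8547

$529,700.85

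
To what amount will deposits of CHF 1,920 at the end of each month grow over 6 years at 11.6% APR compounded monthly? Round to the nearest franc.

Periodic rate i = 0.116/12 = 0.00966667; n = 6 × 12 = 72 periods.
FV = 1920 × [(1+0.00966667)^72 − 1] / 0.00966667 = 1920 × 103.346992 = 198,426.2251

CHF 198,426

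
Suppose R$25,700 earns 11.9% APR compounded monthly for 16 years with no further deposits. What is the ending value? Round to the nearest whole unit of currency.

R$170,906

With 12 periods per year: i = 0.00991667, n = 192.
FV = 25,700 × (1 + 0.00991667)^192 = 170,905.7574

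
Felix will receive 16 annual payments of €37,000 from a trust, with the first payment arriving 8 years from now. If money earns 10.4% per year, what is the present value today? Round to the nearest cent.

€141,436.25

Value one period before first payment (t=7): 37000 × [1 − (1+0.104)^(−16)] / 0.104 = 37000 × 7.640865 = 282,711.9993
PV₀ = 282,711.9993 / (1+0.104)^7 = 282,711.9993 / 1.998865 = 141,436.2484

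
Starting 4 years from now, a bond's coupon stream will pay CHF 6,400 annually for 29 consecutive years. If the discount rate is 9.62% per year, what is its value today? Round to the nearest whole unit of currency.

CHF 46,985

Value one period before first payment (t=3): 6400 × [1 − (1+0.0962)^(−29)] / 0.0962 = 6400 × 9.670540 = 61,891.4544
Discount back 3 years: 61,891.4544 × (1+0.0962)^(−3) = 61,891.4544 × 0.759155 = 46,985.2233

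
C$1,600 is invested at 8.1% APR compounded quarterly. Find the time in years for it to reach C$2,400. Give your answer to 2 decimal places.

Periodic rate i = 0.081/4 = 0.02025.
(1+i)^n = 2400/1600 = 1.50000, so n = ln 1.50000 / ln 1.02025 = 20.2250 quarters
= 20.2250/4 years

5.06 years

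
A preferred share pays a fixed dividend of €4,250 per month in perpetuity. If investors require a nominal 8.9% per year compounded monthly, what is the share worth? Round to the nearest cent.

€573,033.71

Periodic rate i = 0.089/12 = 0.00741667.
PV = PMT / i = 4250 / 0.00741667 = 573,033.7079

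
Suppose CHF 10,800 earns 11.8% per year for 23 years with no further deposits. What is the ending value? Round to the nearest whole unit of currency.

CHF 140,471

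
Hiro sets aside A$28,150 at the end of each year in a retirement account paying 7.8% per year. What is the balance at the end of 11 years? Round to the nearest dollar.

A$463,602

Accumulation factor s(11|0.078) = 16.468974; FV = 28150 × 16.468974 = 463,601.6260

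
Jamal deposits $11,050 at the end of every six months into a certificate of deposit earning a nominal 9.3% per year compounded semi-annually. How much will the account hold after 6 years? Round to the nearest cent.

With 2 periods per year: i = 0.0465, n = 12.
FV = PMT · [(1+i)^n − 1] / i = 11050 · 15.598377 = 172,362.0611

$172,362.06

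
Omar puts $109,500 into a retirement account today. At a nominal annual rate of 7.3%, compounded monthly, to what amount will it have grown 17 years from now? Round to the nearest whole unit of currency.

$377,347

i = 0.073/12 = 0.00608333 per month; n = 17·12 = 204.
FV = PV·(1+i)^n = 109,500 × 3.446091 = 377,346.9590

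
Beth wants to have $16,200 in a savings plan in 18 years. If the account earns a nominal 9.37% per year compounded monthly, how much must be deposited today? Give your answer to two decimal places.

$3,019.11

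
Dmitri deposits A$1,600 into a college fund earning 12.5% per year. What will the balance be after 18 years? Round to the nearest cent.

A$13,331.08

FV = 1,600 × (1 + 0.125)^18 = 13,331.0816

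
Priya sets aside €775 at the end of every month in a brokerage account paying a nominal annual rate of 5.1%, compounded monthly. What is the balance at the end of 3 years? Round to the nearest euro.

Periodic rate i = 0.051/12 = 0.00425; n = 3 × 12 = 36 periods.
FV = 775 × [(1+0.00425)^36 − 1] / 0.00425 = 775 × 38.811114 = 30,078.6133

€30,079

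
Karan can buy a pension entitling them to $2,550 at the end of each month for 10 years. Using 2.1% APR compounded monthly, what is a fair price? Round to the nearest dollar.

Periodic rate i = 0.021/12 = 0.00175; n = 10 × 12 = 120 periods.
PV = 2550 × [1 − (1+0.00175)^(−120)] / 0.00175 = 2550 × 108.152554 = 275,789.0121

$275,789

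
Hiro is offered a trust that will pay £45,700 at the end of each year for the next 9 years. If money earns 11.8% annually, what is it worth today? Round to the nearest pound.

Annuity factor a(9|0.118) = 5.369003; PV = 45700 × 5.369003 = 245,363.4435

£245,363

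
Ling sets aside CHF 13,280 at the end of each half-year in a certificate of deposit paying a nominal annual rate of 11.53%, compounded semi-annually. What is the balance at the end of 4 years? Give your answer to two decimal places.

CHF 130,334.78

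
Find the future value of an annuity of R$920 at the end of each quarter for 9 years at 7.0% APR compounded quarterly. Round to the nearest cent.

i = 0.07/4 = 0.0175 per quarter; n = 9·4 = 36.
FV = PMT · [(1+i)^n − 1] / i = 920 · 49.566129 = 45,600.8391

R$45,600.84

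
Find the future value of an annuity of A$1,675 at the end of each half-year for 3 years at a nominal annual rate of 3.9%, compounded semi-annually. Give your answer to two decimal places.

Periodic rate i = 0.039/2 = 0.0195; n = 3 × 2 = 6 periods.
FV = PMT · [(1+i)^n − 1] / i = 1675 · 6.300217 = 10,552.8636

A$10,552.86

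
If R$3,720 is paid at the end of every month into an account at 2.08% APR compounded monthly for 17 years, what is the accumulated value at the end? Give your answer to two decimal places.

i = 0.0208/12 = 0.00173333 per month; n = 17·12 = 204.
FV = PMT · [(1+i)^n − 1] / i = 3720 · 244.470878 = 909,431.6673

R$909,431.67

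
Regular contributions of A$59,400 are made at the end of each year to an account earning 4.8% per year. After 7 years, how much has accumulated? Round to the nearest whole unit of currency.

Accumulation factor s(7|0.048) = 8.092624; FV = 59400 × 8.092624 = 480,701.8652

A$480,702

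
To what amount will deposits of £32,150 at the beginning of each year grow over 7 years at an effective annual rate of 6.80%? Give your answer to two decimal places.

FV = PMT · [(1+i)^n − 1] / i × (1+i) = 32150 · 9.186193 = 295,336.1083
(Beginning-of-period payments → annuity-due factor ×(1+i).)

£295,336.11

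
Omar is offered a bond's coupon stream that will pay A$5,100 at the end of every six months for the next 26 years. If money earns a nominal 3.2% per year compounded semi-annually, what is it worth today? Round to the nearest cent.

A$179,120.44

i = 0.032/2 = 0.016 per half-year; n = 26·2 = 52.
PV = PMT · [1 − (1+i)^(−n)] / i = 5100 · 35.121654 = 179,120.4366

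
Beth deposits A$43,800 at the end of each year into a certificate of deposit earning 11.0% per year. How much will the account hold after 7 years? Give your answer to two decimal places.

Accumulation factor s(7|0.11) = 9.783274; FV = 43800 × 9.783274 = 428,507.4063

A$428,507.41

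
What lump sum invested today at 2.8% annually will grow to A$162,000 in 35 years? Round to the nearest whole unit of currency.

A$61,625

PV = 162,000 / (1 + 0.028)^35 = 162,000 / 2.628809 = 61,624.8679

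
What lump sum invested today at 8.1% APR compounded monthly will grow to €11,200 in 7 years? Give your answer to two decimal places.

With 12 periods per year: i = 0.00675, n = 84.
PV = FV·(1+i)^(−n) = 11,200 × 0.568306 = 6,365.0293

€6,365.03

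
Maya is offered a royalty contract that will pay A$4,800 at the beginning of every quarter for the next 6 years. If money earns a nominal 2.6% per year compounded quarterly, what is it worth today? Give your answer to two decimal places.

A$107,036.20

i = 0.026/4 = 0.0065 per quarter; n = 6·4 = 24.
PV = PMT · [1 − (1+i)^(−n)] / i × (1+i) = 4800 · 22.299209 = 107,036.2042
Payments are at the start of each period, so multiply by (1+i).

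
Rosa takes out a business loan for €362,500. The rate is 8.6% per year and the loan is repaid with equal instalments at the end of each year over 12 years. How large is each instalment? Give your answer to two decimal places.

PMT = 362500 / ( [1 − (1+0.086)^(−12)] / 0.086 ) = 362500 / 7.307311 = 49,607.8509

€49,607.85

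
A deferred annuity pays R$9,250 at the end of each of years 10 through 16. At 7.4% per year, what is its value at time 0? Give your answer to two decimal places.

R$25,858.39

PV at t=9 (ordinary 7-year annuity): 9250 × a(7|0.074) = 9250 × 5.314940 = 49,163.1923
Discount back 9 years: 49,163.1923 × (1+0.074)^(−9) = 49,163.1923 × 0.525971 = 25,858.3937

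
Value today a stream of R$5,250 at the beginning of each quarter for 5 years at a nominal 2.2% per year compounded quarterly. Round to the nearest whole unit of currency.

With 4 periods per year: i = 0.0055, n = 20.
PV = PMT · [1 − (1+i)^(−n)] / i × (1+i) = 5250 · 18.994046 = 99,718.7394
(annuity-due: payments at period start, so ×(1+i).)

R$99,719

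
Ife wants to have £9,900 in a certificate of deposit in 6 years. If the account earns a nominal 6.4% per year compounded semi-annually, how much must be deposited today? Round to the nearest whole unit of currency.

£6,784

With 2 periods per year: i = 0.032, n = 12.
PV = FV·(1+i)^(−n) = 9,900 × 0.685241 = 6,783.8905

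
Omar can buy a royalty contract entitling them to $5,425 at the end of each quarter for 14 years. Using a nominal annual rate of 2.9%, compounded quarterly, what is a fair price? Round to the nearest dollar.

$248,961

i = 0.029/4 = 0.00725 per quarter; n = 14·4 = 56.
PV = PMT · [1 − (1+i)^(−n)] / i = 5425 · 45.891474 = 248,961.2488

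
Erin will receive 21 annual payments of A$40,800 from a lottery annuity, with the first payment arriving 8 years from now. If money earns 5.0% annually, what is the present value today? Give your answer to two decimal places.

A$371,759.56

PV at t=7 (ordinary 21-year annuity): 40800 × a(21|0.05) = 40800 × 12.821153 = 523,103.0305
PV₀ = 523,103.0305 / (1+0.05)^7 = 523,103.0305 / 1.407100 = 371,759.5575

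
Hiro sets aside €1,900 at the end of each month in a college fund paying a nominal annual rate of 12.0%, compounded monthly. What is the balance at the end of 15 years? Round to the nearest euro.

€949,202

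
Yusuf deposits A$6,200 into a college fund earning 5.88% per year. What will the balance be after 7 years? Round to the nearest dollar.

FV = 6,200 × (1 + 0.0588)^7 = 9,248.8816

A$9,249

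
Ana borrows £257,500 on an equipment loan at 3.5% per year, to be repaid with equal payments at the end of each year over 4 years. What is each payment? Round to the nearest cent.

£70,104.67

Annuity-PV factor = 3.673079; PMT = 257500 / 3.673079 = 70,104.6684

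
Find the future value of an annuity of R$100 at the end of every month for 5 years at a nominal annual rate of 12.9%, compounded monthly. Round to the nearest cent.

i = 0.129/12 = 0.01075 per month; n = 5·12 = 60.
FV = PMT · [(1+i)^n − 1] / i = 100 · 83.668602 = 8,366.8602

R$8,366.86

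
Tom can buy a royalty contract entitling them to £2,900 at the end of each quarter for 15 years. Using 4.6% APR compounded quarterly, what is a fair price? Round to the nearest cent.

With 4 periods per year: i = 0.0115, n = 60.
PV = PMT · [1 − (1+i)^(−n)] / i = 2900 · 43.169144 = 125,190.5189

£125,190.52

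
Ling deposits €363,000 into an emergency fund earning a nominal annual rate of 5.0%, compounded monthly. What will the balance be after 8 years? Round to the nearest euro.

Periodic rate i = 0.05/12 = 0.00416667; n = 8 × 12 = 96 periods.
FV = PV·(1+i)^n = 363,000 × 1.490585 = 541,082.5249

€541,083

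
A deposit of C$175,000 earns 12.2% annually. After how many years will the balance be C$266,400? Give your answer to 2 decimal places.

3.65 years

(1+i)^n = 266400/175000 = 1.52229, so n = ln 1.52229 / ln 1.122 = 3.6504 years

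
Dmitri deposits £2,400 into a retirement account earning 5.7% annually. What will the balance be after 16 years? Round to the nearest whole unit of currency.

£5,827

FV = 2,400 × (1 + 0.057)^16 = 5,826.5441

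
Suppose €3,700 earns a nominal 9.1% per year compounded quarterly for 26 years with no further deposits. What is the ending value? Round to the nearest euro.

With 4 periods per year: i = 0.02275, n = 104.
FV = 3,700 × (1 + 0.02275)^104 = 38,390.9177

€38,391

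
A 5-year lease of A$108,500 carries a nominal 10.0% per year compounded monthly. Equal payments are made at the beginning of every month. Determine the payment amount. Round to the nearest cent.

i = 0.1/12 = 0.00833333 per month; n = 5·12 = 60.
Annuity-PV factor × (1+i) = 47.457580; PMT = 108500 / 47.457580 = 2,286.2522

A$2,286.25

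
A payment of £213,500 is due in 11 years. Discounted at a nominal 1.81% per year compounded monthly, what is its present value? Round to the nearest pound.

£174,983

With 12 periods per year: i = 0.00150833, n = 132.
Discount factor = (1+0.00150833)^(−132) = 0.819591; PV = 213,500 × 0.819591 = 174,982.6518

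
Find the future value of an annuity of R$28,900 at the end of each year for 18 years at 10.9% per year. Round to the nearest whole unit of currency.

R$1,441,885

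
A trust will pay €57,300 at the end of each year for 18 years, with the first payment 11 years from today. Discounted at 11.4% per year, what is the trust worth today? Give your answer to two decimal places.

€146,304.16

PV at t=10 (ordinary 18-year annuity): 57300 × a(18|0.114) = 57300 × 7.515432 = 430,634.2581
PV₀ = 430,634.2581 / (1+0.114)^10 = 430,634.2581 / 2.943418 = 146,304.1576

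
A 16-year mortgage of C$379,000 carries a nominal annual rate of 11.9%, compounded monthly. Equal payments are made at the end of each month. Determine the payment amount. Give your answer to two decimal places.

Periodic rate i = 0.119/12 = 0.00991667; n = 16 × 12 = 192 periods.
Annuity-PV factor = 85.676443; PMT = 379000 / 85.676443 = 4,423.6197

C$4,423.62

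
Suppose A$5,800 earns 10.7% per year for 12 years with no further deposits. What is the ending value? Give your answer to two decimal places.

A$19,642.62

FV = 5,800 × (1 + 0.107)^12 = 19,642.6213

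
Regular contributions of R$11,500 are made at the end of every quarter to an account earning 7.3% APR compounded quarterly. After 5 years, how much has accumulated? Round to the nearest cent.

R$274,602.09

With 4 periods per year: i = 0.01825, n = 20.
Accumulation factor s(20|0.01825) = 23.878442; FV = 11500 × 23.878442 = 274,602.0869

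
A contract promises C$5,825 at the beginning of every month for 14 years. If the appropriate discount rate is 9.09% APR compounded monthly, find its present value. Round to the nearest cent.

C$556,734.72

Periodic rate i = 0.0909/12 = 0.007575; n = 14 × 12 = 168 periods.
Annuity factor a(168|0.007575) × (1+i) = 95.576777; PV = 5825 × 95.576777 = 556,734.7244
(Beginning-of-period payments → annuity-due factor ×(1+i).)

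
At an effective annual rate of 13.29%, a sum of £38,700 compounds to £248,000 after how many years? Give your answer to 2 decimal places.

n = ln(248000/38700) / ln(1+0.1329) = ln(6.40827) / 0.124781 = 14.8868 years

14.89 years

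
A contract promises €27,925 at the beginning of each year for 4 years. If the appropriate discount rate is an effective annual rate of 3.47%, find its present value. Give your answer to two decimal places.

Annuity factor a(4|0.0347) × (1+i) = 3.803243; PV = 27925 × 3.803243 = 106,205.5683
(annuity-due: payments at period start, so ×(1+i).)

€106,205.57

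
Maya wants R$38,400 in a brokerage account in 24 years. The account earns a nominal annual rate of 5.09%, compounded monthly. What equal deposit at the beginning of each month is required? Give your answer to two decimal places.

R$68.04

i = 0.0509/12 = 0.00424167 per month; n = 24·12 = 288.
PMT = 38400 / ( [(1+0.00424167)^288 − 1] / 0.00424167 × (1+i) ) = 38400 / 564.393614 = 68.0376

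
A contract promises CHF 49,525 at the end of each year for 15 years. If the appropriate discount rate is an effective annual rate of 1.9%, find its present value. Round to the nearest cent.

PV = 49525 × [1 − (1+0.019)^(−15)] / 0.019 = 49525 × 12.945916 = 641,146.4927

CHF 641,146.49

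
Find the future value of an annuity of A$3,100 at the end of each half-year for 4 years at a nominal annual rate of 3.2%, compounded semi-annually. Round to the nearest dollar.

With 2 periods per year: i = 0.016, n = 8.
Accumulation factor s(8|0.016) = 8.462626; FV = 3100 × 8.462626 = 26,234.1419

A$26,234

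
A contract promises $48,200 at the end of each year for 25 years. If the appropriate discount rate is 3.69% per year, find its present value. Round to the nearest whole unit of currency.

$778,276

PV = 48200 × [1 − (1+0.0369)^(−25)] / 0.0369 = 48200 × 16.146800 = 778,275.7490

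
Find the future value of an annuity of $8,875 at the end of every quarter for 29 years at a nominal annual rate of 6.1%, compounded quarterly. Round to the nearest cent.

With 4 periods per year: i = 0.01525, n = 116.
FV = PMT · [(1+i)^n − 1] / i = 8875 · 313.914138 = 2,785,987.9783

$2,785,987.98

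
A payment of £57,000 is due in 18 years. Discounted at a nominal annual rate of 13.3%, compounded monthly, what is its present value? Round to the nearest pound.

i = 0.133/12 = 0.0110833 per month; n = 18·12 = 216.
PV = 57,000 / (1 + 0.0110833)^216 = 57,000 / 10.813880 = 5,271.0037

£5,271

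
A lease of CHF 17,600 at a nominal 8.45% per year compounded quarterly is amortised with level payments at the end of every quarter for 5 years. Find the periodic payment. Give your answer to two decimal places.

CHF 1,088.08

i = 0.0845/4 = 0.021125 per quarter; n = 5·4 = 20.
Annuity-PV factor = 16.175294; PMT = 17600 / 16.175294 = 1,088.0791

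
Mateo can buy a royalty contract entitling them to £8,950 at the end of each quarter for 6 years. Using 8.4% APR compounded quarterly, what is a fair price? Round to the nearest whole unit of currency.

£167,378

i = 0.084/4 = 0.021 per quarter; n = 6·4 = 24.
PV = PMT · [1 − (1+i)^(−n)] / i = 8950 · 18.701404 = 167,377.5694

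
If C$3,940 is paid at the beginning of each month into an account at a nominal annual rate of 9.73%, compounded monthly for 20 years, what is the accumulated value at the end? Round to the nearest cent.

C$2,912,662.44

With 12 periods per year: i = 0.00810833, n = 240.
FV = 3940 × [(1+0.00810833)^240 − 1] / 0.00810833 × (1+i) = 3940 × 739.254426 = 2,912,662.4387
Payments are at the start of each period, so multiply by (1+i).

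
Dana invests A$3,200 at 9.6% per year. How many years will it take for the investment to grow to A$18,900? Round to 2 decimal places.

19.37 years

(1+i)^n = 18900/3200 = 5.90625, so n = ln 5.90625 / ln 1.096 = 19.3746 years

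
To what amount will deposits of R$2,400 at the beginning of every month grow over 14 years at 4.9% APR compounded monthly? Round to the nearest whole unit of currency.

Periodic rate i = 0.049/12 = 0.00408333; n = 14 × 12 = 168 periods.
Accumulation factor s(168|0.00408333) × (1+i) = 241.713973; FV = 2400 × 241.713973 = 580,113.5340
(Beginning-of-period payments → annuity-due factor ×(1+i).)

R$580,114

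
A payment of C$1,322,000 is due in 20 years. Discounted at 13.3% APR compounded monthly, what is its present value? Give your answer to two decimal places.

Periodic rate i = 0.133/12 = 0.0110833; n = 20 × 12 = 240 periods.
PV = 1,322,000 / (1 + 0.0110833)^240 = 1,322,000 / 14.088617 = 93,834.6164

C$93,834.62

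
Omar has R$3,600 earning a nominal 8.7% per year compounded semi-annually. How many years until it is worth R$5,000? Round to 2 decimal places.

Periodic rate i = 0.087/2 = 0.0435.
(1+i)^n = 5000/3600 = 1.38889, so n = ln 1.38889 / ln 1.0435 = 7.7149 half-years
= 7.7149/2 years

3.86 years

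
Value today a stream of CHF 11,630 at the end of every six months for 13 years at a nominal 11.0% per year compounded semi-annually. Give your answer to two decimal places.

CHF 158,894.82

With 2 periods per year: i = 0.055, n = 26.
Annuity factor a(26|0.055) = 13.662495; PV = 11630 × 13.662495 = 158,894.8216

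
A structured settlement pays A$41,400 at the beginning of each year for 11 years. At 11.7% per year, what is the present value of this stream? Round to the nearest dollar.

PV = PMT · [1 − (1+i)^(−n)] / i × (1+i) = 41400 · 6.720291 = 278,220.0495
(annuity-due: payments at period start, so ×(1+i).)

A$278,220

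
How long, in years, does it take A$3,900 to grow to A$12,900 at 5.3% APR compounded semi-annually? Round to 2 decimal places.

Periodic rate i = 0.053/2 = 0.0265.
(1+i)^n = 12900/3900 = 3.30769, so n = ln 3.30769 / ln 1.0265 = 45.7371 half-years
= 45.7371/2 years

22.87 years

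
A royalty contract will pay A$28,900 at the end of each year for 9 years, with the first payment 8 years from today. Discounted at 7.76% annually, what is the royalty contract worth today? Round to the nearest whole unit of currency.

A$108,070

PV at t=7 (ordinary 9-year annuity): 28900 × a(9|0.0776) = 28900 × 6.309716 = 182,350.7975
Discount back 7 years: 182,350.7975 × (1+0.0776)^(−7) = 182,350.7975 × 0.592648 = 108,069.8598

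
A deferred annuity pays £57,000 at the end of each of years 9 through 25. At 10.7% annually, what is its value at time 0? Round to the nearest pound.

Value one period before first payment (t=8): 57000 × [1 − (1+0.107)^(−17)] / 0.107 = 57000 × 7.685800 = 438,090.5899
Discount back 8 years: 438,090.5899 × (1+0.107)^(−8) = 438,090.5899 × 0.443424 = 194,259.8091

£194,260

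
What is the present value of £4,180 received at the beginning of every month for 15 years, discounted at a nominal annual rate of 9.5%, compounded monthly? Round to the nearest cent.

Periodic rate i = 0.095/12 = 0.00791667; n = 15 × 12 = 180 periods.
Annuity factor a(180|0.00791667) × (1+i) = 96.522969; PV = 4180 × 96.522969 = 403,466.0103
(annuity-due: payments at period start, so ×(1+i).)

£403,466.01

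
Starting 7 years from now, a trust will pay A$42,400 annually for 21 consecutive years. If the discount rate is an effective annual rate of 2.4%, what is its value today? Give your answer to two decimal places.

PV at t=6 (ordinary 21-year annuity): 42400 × a(21|0.024) = 42400 × 16.345153 = 693,034.4735
Discount back 6 years: 693,034.4735 × (1+0.024)^(−6) = 693,034.4735 × 0.867362 = 601,111.5855

A$601,111.59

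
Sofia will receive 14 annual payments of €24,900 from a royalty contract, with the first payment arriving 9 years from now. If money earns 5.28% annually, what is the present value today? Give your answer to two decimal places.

PV at t=8 (ordinary 14-year annuity): 24900 × a(14|0.0528) = 24900 × 9.723790 = 242,122.3668
PV₀ = 242,122.3668 / (1+0.0528)^8 = 242,122.3668 / 1.509270 = 160,423.4679

€160,423.47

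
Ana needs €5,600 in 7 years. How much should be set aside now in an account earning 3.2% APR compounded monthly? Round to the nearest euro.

€4,477

i = 0.032/12 = 0.00266667 per month; n = 7·12 = 84.
PV = FV·(1+i)^(−n) = 5,600 × 0.799553 = 4,477.4995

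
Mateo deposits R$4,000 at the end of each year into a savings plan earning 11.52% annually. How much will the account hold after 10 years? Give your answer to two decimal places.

R$68,586.06

FV = PMT · [(1+i)^n − 1] / i = 4000 · 17.146514 = 68,586.0551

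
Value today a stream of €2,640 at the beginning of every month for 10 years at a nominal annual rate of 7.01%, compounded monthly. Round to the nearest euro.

€228,600

Periodic rate i = 0.0701/12 = 0.00584167; n = 10 × 12 = 120 periods.
PV = PMT · [1 − (1+i)^(−n)] / i × (1+i) = 2640 · 86.591034 = 228,600.3305
(Beginning-of-period payments → annuity-due factor ×(1+i).)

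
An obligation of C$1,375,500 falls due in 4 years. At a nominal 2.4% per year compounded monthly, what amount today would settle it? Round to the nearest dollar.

With 12 periods per year: i = 0.002, n = 48.
PV = 1,375,500 / (1 + 0.002)^48 = 1,375,500 / 1.100654 = 1,249,712.0610

C$1,249,712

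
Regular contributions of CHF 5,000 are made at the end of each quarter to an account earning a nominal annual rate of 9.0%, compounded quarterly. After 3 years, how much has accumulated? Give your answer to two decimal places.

i = 0.09/4 = 0.0225 per quarter; n = 3·4 = 12.
FV = PMT · [(1+i)^n − 1] / i = 5000 · 13.602222 = 68,011.1089

CHF 68,011.11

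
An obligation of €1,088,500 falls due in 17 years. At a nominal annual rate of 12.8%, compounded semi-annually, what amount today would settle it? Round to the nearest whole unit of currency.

Periodic rate i = 0.128/2 = 0.064; n = 17 × 2 = 34 periods.
Discount factor = (1+0.064)^(−34) = 0.121335; PV = 1,088,500 × 0.121335 = 132,072.7080

€132,073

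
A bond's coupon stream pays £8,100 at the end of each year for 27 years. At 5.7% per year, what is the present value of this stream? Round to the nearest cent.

PV = 8100 × [1 − (1+0.057)^(−27)] / 0.057 = 8100 × 13.616502 = 110,293.6637

£110,293.66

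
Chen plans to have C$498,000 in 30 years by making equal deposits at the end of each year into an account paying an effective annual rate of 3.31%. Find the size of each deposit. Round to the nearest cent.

FV-annuity factor = 50.038115; PMT = 498000 / 50.038115 = 9,952.4132

C$9,952.41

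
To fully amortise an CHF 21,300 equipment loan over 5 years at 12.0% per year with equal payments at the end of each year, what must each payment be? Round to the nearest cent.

PMT = 21300 / ( [1 − (1+0.12)^(−5)] / 0.12 ) = 21300 / 3.604776 = 5,908.8273

CHF 5,908.83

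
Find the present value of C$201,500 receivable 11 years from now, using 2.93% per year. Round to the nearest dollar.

PV = 201,500 / (1 + 0.0293)^11 = 201,500 / 1.373921 = 146,660.5637

C$146,661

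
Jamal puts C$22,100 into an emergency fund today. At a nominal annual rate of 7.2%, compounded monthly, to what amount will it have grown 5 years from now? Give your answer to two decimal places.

i = 0.072/12 = 0.006 per month; n = 5·12 = 60.
22,100 × (1+0.006)^60 = 22,100 × 1.431788 = 31,642.5239

C$31,642.52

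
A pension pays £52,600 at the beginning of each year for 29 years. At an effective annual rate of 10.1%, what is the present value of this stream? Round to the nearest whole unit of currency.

PV = 52600 × [1 − (1+0.101)^(−29)] / 0.101 × (1+i) = 52600 × 10.231670 = 538,185.8559
(annuity-due: payments at period start, so ×(1+i).)

£538,186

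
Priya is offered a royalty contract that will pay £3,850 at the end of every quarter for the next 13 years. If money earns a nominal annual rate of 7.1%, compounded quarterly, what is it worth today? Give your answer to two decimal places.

With 4 periods per year: i = 0.01775, n = 52.
PV = 3850 × [1 − (1+0.01775)^(−52)] / 0.01775 = 3850 × 33.771546 = 130,020.4512

£130,020.45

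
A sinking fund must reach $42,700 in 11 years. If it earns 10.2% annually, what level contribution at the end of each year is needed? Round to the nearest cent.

$2,279.48

PMT = 42700 / ( [(1+0.102)^11 − 1] / 0.102 ) = 42700 / 18.732359 = 2,279.4780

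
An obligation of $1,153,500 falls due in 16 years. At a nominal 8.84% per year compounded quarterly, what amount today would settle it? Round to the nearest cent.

$284,734.93

Periodic rate i = 0.0884/4 = 0.0221; n = 16 × 4 = 64 periods.
PV = 1,153,500 / (1 + 0.0221)^64 = 1,153,500 / 4.051136 = 284,734.9305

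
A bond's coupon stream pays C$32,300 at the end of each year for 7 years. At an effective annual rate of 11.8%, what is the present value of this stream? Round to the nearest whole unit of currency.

Annuity factor a(7|0.118) = 4.592846; PV = 32300 × 4.592846 = 148,348.9219

C$148,349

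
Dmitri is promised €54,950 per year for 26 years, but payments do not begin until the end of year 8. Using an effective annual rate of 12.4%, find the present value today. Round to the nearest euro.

€186,156

PV at t=7 (ordinary 26-year annuity): 54950 × a(26|0.124) = 54950 × 7.678457 = 421,931.1928
PV₀ = 421,931.1928 / (1+0.124)^7 = 421,931.1928 / 2.266544 = 186,156.1784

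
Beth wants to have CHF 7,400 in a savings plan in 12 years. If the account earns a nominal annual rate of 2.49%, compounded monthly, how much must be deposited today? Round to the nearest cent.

i = 0.0249/12 = 0.002075 per month; n = 12·12 = 144.
PV = 7,400 / (1 + 0.002075)^144 = 7,400 / 1.347823 = 5,490.3367

CHF 5,490.34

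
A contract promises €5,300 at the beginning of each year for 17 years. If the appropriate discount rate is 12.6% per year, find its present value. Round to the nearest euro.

€41,064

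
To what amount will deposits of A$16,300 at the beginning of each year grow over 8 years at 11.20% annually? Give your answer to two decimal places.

Accumulation factor s(8|0.112) × (1+i) = 13.284097; FV = 16300 × 13.284097 = 216,530.7764
(Beginning-of-period payments → annuity-due factor ×(1+i).)

A$216,530.78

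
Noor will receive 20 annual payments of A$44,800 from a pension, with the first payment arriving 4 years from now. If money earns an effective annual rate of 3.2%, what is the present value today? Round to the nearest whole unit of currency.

A$595,350

PV at t=3 (ordinary 20-year annuity): 44800 × a(20|0.032) = 44800 × 14.606063 = 654,351.6008
Discount back 3 years: 654,351.6008 × (1+0.032)^(−3) = 654,351.6008 × 0.909831 = 595,349.6153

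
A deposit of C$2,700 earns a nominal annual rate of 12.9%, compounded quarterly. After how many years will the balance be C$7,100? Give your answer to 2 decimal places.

7.62 years

Periodic rate i = 0.129/4 = 0.03225.
n = ln(7100/2700) / ln(1+0.03225) = ln(2.62963) / 0.031741 = 30.4605 quarters
= 30.4605/4 years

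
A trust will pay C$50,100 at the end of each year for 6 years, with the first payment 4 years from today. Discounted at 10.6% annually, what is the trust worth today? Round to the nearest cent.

PV at t=3 (ordinary 6-year annuity): 50100 × a(6|0.106) = 50100 × 4.279737 = 214,414.8370
Discount back 3 years: 214,414.8370 × (1+0.106)^(−3) = 214,414.8370 × 0.739153 = 158,485.4705

C$158,485.47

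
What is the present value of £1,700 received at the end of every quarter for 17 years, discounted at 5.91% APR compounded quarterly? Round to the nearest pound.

Periodic rate i = 0.0591/4 = 0.014775; n = 17 × 4 = 68 periods.
Annuity factor a(68|0.014775) = 42.717050; PV = 1700 × 42.717050 = 72,618.9854

£72,619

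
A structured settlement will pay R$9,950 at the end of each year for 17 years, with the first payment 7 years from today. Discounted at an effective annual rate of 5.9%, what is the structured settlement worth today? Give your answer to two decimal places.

Value one period before first payment (t=6): 9950 × [1 − (1+0.059)^(−17)] / 0.059 = 9950 × 10.553032 = 105,002.6645
Discount back 6 years: 105,002.6645 × (1+0.059)^(−6) = 105,002.6645 × 0.708964 = 74,443.1187

R$74,443.12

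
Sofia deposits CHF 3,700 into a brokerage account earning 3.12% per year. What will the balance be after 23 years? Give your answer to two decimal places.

CHF 7,500.47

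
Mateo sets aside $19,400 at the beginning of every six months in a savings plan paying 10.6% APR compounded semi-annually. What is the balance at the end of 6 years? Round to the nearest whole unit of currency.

With 2 periods per year: i = 0.053, n = 12.
FV = PMT · [(1+i)^n − 1] / i × (1+i) = 19400 · 17.054733 = 330,861.8264
(Beginning-of-period payments → annuity-due factor ×(1+i).)

$330,862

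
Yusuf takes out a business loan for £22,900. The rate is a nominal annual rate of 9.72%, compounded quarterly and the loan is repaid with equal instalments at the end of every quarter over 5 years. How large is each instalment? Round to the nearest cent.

£1,459.27

Periodic rate i = 0.0972/4 = 0.0243; n = 5 × 4 = 20 periods.
Annuity-PV factor = 15.692740; PMT = 22900 / 15.692740 = 1,459.2735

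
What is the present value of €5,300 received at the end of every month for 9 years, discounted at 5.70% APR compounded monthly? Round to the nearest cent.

i = 0.057/12 = 0.00475 per month; n = 9·12 = 108.
PV = PMT · [1 − (1+i)^(−n)] / i = 5300 · 84.331712 = 446,958.0726

€446,958.07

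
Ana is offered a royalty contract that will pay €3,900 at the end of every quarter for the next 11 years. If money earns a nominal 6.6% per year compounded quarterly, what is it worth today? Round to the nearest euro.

€121,322

i = 0.066/4 = 0.0165 per quarter; n = 11·4 = 44.
Annuity factor a(44|0.0165) = 31.108153; PV = 3900 × 31.108153 = 121,321.7983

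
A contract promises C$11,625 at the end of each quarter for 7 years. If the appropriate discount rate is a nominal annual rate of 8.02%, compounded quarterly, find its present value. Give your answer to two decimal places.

Periodic rate i = 0.0802/4 = 0.02005; n = 7 × 4 = 28 periods.
PV = PMT · [1 − (1+i)^(−n)] / i = 11625 · 21.267493 = 247,234.6117

C$247,234.61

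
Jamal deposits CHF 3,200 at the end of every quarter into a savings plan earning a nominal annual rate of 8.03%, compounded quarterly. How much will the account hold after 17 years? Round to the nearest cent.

CHF 456,451.38

i = 0.0803/4 = 0.020075 per quarter; n = 17·4 = 68.
Accumulation factor s(68|0.020075) = 142.641055; FV = 3200 × 142.641055 = 456,451.3759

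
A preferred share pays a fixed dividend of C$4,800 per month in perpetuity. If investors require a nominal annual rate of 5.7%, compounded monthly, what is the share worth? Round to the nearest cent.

C$1,010,526.32

Periodic rate i = 0.057/12 = 0.00475.
PV = PMT / i = 4800 / 0.00475 = 1,010,526.3158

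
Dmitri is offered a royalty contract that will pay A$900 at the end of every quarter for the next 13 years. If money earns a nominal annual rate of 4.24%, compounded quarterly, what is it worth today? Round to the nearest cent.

A$35,835.97

Periodic rate i = 0.0424/4 = 0.0106; n = 13 × 4 = 52 periods.
Annuity factor a(52|0.0106) = 39.817739; PV = 900 × 39.817739 = 35,835.9651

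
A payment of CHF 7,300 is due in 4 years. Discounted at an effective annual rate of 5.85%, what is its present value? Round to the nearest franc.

PV = 7,300 / (1 + 0.0585)^4 = 7,300 / 1.255346 = 5,815.1298

CHF 5,815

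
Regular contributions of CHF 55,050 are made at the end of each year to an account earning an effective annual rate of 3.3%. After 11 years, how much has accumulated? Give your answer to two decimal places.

FV = PMT · [(1+i)^n − 1] / i = 55050 · 13.007111 = 716,041.4396

CHF 716,041.44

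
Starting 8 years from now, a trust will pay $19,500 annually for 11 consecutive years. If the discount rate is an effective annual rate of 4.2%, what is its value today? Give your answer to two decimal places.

$126,711.55

PV at t=7 (ordinary 11-year annuity): 19500 × a(11|0.042) = 19500 × 8.666737 = 169,001.3763
Discount back 7 years: 169,001.3763 × (1+0.042)^(−7) = 169,001.3763 × 0.749766 = 126,711.5515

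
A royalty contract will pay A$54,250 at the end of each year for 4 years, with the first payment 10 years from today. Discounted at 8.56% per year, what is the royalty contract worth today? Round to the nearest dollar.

A$84,740

Value one period before first payment (t=9): 54250 × [1 − (1+0.0856)^(−4)] / 0.0856 = 54250 × 3.271257 = 177,465.7058
PV₀ = 177,465.7058 / (1+0.0856)^9 = 177,465.7058 / 2.094250 = 84,739.5062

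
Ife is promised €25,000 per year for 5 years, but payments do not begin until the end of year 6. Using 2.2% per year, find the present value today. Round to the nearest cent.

€105,077.20

Value one period before first payment (t=5): 25000 × [1 − (1+0.022)^(−5)] / 0.022 = 25000 × 4.686223 = 117,155.5778
PV₀ = 117,155.5778 / (1+0.022)^5 = 117,155.5778 / 1.114948 = 105,077.1999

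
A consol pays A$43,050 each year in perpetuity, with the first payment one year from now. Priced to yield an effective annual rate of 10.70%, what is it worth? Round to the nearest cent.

PV = C/r = 43050/0.107 = 402,336.4486

A$402,336.45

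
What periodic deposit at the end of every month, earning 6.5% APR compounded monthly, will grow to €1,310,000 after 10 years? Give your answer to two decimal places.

€7,778.95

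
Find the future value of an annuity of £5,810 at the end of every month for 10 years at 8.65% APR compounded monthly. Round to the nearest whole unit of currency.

£1,102,341

With 12 periods per year: i = 0.00720833, n = 120.
FV = PMT · [(1+i)^n − 1] / i = 5810 · 189.731593 = 1,102,340.5566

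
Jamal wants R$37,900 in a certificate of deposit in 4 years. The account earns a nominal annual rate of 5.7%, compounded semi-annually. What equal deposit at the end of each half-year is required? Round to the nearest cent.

R$4,284.84

With 2 periods per year: i = 0.0285, n = 8.
FV-annuity factor = 8.845144; PMT = 37900 / 8.845144 = 4,284.8370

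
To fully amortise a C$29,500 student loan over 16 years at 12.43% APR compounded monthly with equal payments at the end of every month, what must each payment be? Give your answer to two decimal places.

C$354.60

With 12 periods per year: i = 0.0103583, n = 192.
PMT = 29500 / ( [1 − (1+0.0103583)^(−192)] / 0.0103583 ) = 29500 / 83.192266 = 354.6003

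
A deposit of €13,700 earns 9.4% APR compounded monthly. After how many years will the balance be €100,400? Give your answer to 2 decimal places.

Periodic rate i = 0.094/12 = 0.00783333.
(1+i)^n = 100400/13700 = 7.32847, so n = ln 7.32847 / ln 1.00783 = 255.2626 months
= 255.2626/12 years

21.27 years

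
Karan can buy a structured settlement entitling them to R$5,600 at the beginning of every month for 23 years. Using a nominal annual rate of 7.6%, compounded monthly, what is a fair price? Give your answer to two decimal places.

R$734,018.71

i = 0.076/12 = 0.00633333 per month; n = 23·12 = 276.
PV = PMT · [1 − (1+i)^(−n)] / i × (1+i) = 5600 · 131.074769 = 734,018.7076
(annuity-due: payments at period start, so ×(1+i).)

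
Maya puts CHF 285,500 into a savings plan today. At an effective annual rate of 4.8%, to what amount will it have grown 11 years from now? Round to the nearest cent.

FV = 285,500 × (1 + 0.048)^11 = 478,167.6838

CHF 478,167.68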